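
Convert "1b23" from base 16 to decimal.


Input: "1b23" in base 16
Positional expansion:
  Digit '1' (value 1) x 16^3 = 4096
  Digit 'b' (value 11) x 16^2 = 2816
  Digit '2' (value 2) x 16^1 = 32
  Digit '3' (value 3) x 16^0 = 3
Sum = 6947

6947


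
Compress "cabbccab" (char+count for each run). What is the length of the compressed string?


Input: cabbccab
Runs:
  'c' x 1 => "c1"
  'a' x 1 => "a1"
  'b' x 2 => "b2"
  'c' x 2 => "c2"
  'a' x 1 => "a1"
  'b' x 1 => "b1"
Compressed: "c1a1b2c2a1b1"
Compressed length: 12

12


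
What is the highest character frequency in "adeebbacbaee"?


Input: adeebbacbaee
Character counts:
  'a': 3
  'b': 3
  'c': 1
  'd': 1
  'e': 4
Maximum frequency: 4

4


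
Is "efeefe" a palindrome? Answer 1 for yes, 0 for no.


Input: efeefe
Reversed: efeefe
  Compare pos 0 ('e') with pos 5 ('e'): match
  Compare pos 1 ('f') with pos 4 ('f'): match
  Compare pos 2 ('e') with pos 3 ('e'): match
Result: palindrome

1


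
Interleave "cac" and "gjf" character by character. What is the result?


Interleaving "cac" and "gjf":
  Position 0: 'c' from first, 'g' from second => "cg"
  Position 1: 'a' from first, 'j' from second => "aj"
  Position 2: 'c' from first, 'f' from second => "cf"
Result: cgajcf

cgajcf


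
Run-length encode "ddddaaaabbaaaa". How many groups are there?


Input: ddddaaaabbaaaa
Scanning for consecutive runs:
  Group 1: 'd' x 4 (positions 0-3)
  Group 2: 'a' x 4 (positions 4-7)
  Group 3: 'b' x 2 (positions 8-9)
  Group 4: 'a' x 4 (positions 10-13)
Total groups: 4

4


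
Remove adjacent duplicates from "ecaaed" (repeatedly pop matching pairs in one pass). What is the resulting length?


Input: ecaaed
Stack-based adjacent duplicate removal:
  Read 'e': push. Stack: e
  Read 'c': push. Stack: ec
  Read 'a': push. Stack: eca
  Read 'a': matches stack top 'a' => pop. Stack: ec
  Read 'e': push. Stack: ece
  Read 'd': push. Stack: eced
Final stack: "eced" (length 4)

4


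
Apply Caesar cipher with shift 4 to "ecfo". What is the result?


Caesar cipher: shift "ecfo" by 4
  'e' (pos 4) + 4 = pos 8 = 'i'
  'c' (pos 2) + 4 = pos 6 = 'g'
  'f' (pos 5) + 4 = pos 9 = 'j'
  'o' (pos 14) + 4 = pos 18 = 's'
Result: igjs

igjs


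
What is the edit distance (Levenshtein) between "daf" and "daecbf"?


Computing edit distance: "daf" -> "daecbf"
DP table:
           d    a    e    c    b    f
      0    1    2    3    4    5    6
  d   1    0    1    2    3    4    5
  a   2    1    0    1    2    3    4
  f   3    2    1    1    2    3    3
Edit distance = dp[3][6] = 3

3


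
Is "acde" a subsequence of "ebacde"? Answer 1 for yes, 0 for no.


Check if "acde" is a subsequence of "ebacde"
Greedy scan:
  Position 0 ('e'): no match needed
  Position 1 ('b'): no match needed
  Position 2 ('a'): matches sub[0] = 'a'
  Position 3 ('c'): matches sub[1] = 'c'
  Position 4 ('d'): matches sub[2] = 'd'
  Position 5 ('e'): matches sub[3] = 'e'
All 4 characters matched => is a subsequence

1


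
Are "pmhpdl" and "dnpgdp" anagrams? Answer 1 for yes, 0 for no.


Strings: "pmhpdl", "dnpgdp"
Sorted first:  dhlmpp
Sorted second: ddgnpp
Differ at position 1: 'h' vs 'd' => not anagrams

0


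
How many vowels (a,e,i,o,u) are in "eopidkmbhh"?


Input: eopidkmbhh
Checking each character:
  'e' at position 0: vowel (running total: 1)
  'o' at position 1: vowel (running total: 2)
  'p' at position 2: consonant
  'i' at position 3: vowel (running total: 3)
  'd' at position 4: consonant
  'k' at position 5: consonant
  'm' at position 6: consonant
  'b' at position 7: consonant
  'h' at position 8: consonant
  'h' at position 9: consonant
Total vowels: 3

3


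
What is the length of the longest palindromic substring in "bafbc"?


Input: "bafbc"
Checking substrings for palindromes:
  No multi-char palindromic substrings found
Longest palindromic substring: "b" with length 1

1


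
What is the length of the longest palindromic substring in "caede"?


Input: "caede"
Checking substrings for palindromes:
  [2:5] "ede" (len 3) => palindrome
Longest palindromic substring: "ede" with length 3

3


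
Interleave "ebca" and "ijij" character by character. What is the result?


Interleaving "ebca" and "ijij":
  Position 0: 'e' from first, 'i' from second => "ei"
  Position 1: 'b' from first, 'j' from second => "bj"
  Position 2: 'c' from first, 'i' from second => "ci"
  Position 3: 'a' from first, 'j' from second => "aj"
Result: eibjciaj

eibjciaj


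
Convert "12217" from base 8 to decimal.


Input: "12217" in base 8
Positional expansion:
  Digit '1' (value 1) x 8^4 = 4096
  Digit '2' (value 2) x 8^3 = 1024
  Digit '2' (value 2) x 8^2 = 128
  Digit '1' (value 1) x 8^1 = 8
  Digit '7' (value 7) x 8^0 = 7
Sum = 5263

5263


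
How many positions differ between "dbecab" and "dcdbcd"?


Comparing "dbecab" and "dcdbcd" position by position:
  Position 0: 'd' vs 'd' => same
  Position 1: 'b' vs 'c' => DIFFER
  Position 2: 'e' vs 'd' => DIFFER
  Position 3: 'c' vs 'b' => DIFFER
  Position 4: 'a' vs 'c' => DIFFER
  Position 5: 'b' vs 'd' => DIFFER
Positions that differ: 5

5


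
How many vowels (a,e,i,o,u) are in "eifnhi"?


Input: eifnhi
Checking each character:
  'e' at position 0: vowel (running total: 1)
  'i' at position 1: vowel (running total: 2)
  'f' at position 2: consonant
  'n' at position 3: consonant
  'h' at position 4: consonant
  'i' at position 5: vowel (running total: 3)
Total vowels: 3

3


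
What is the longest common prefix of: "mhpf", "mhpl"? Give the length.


Words: mhpf, mhpl
  Position 0: all 'm' => match
  Position 1: all 'h' => match
  Position 2: all 'p' => match
  Position 3: ('f', 'l') => mismatch, stop
LCP = "mhp" (length 3)

3


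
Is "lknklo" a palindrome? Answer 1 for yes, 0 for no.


Input: lknklo
Reversed: olknkl
  Compare pos 0 ('l') with pos 5 ('o'): MISMATCH
  Compare pos 1 ('k') with pos 4 ('l'): MISMATCH
  Compare pos 2 ('n') with pos 3 ('k'): MISMATCH
Result: not a palindrome

0


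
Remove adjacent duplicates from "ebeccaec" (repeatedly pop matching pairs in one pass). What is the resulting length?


Input: ebeccaec
Stack-based adjacent duplicate removal:
  Read 'e': push. Stack: e
  Read 'b': push. Stack: eb
  Read 'e': push. Stack: ebe
  Read 'c': push. Stack: ebec
  Read 'c': matches stack top 'c' => pop. Stack: ebe
  Read 'a': push. Stack: ebea
  Read 'e': push. Stack: ebeae
  Read 'c': push. Stack: ebeaec
Final stack: "ebeaec" (length 6)

6


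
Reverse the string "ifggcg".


Input: ifggcg
Reading characters right to left:
  Position 5: 'g'
  Position 4: 'c'
  Position 3: 'g'
  Position 2: 'g'
  Position 1: 'f'
  Position 0: 'i'
Reversed: gcggfi

gcggfi


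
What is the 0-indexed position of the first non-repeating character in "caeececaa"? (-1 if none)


Input: caeececaa
Character frequencies:
  'a': 3
  'c': 3
  'e': 3
Scanning left to right for freq == 1:
  Position 0 ('c'): freq=3, skip
  Position 1 ('a'): freq=3, skip
  Position 2 ('e'): freq=3, skip
  Position 3 ('e'): freq=3, skip
  Position 4 ('c'): freq=3, skip
  Position 5 ('e'): freq=3, skip
  Position 6 ('c'): freq=3, skip
  Position 7 ('a'): freq=3, skip
  Position 8 ('a'): freq=3, skip
  No unique character found => answer = -1

-1


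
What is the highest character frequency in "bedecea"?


Input: bedecea
Character counts:
  'a': 1
  'b': 1
  'c': 1
  'd': 1
  'e': 3
Maximum frequency: 3

3


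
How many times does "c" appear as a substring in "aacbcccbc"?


Searching for "c" in "aacbcccbc"
Scanning each position:
  Position 0: "a" => no
  Position 1: "a" => no
  Position 2: "c" => MATCH
  Position 3: "b" => no
  Position 4: "c" => MATCH
  Position 5: "c" => MATCH
  Position 6: "c" => MATCH
  Position 7: "b" => no
  Position 8: "c" => MATCH
Total occurrences: 5

5


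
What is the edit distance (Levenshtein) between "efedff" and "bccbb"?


Computing edit distance: "efedff" -> "bccbb"
DP table:
           b    c    c    b    b
      0    1    2    3    4    5
  e   1    1    2    3    4    5
  f   2    2    2    3    4    5
  e   3    3    3    3    4    5
  d   4    4    4    4    4    5
  f   5    5    5    5    5    5
  f   6    6    6    6    6    6
Edit distance = dp[6][5] = 6

6


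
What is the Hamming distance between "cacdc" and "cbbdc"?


Comparing "cacdc" and "cbbdc" position by position:
  Position 0: 'c' vs 'c' => same
  Position 1: 'a' vs 'b' => differ
  Position 2: 'c' vs 'b' => differ
  Position 3: 'd' vs 'd' => same
  Position 4: 'c' vs 'c' => same
Total differences (Hamming distance): 2

2


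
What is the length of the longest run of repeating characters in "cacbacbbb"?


Input: "cacbacbbb"
Scanning for longest run:
  Position 1 ('a'): new char, reset run to 1
  Position 2 ('c'): new char, reset run to 1
  Position 3 ('b'): new char, reset run to 1
  Position 4 ('a'): new char, reset run to 1
  Position 5 ('c'): new char, reset run to 1
  Position 6 ('b'): new char, reset run to 1
  Position 7 ('b'): continues run of 'b', length=2
  Position 8 ('b'): continues run of 'b', length=3
Longest run: 'b' with length 3

3


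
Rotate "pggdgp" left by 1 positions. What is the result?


Input: "pggdgp", rotate left by 1
First 1 characters: "p"
Remaining characters: "ggdgp"
Concatenate remaining + first: "ggdgp" + "p" = "ggdgpp"

ggdgpp


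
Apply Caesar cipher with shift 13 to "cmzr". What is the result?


Caesar cipher: shift "cmzr" by 13
  'c' (pos 2) + 13 = pos 15 = 'p'
  'm' (pos 12) + 13 = pos 25 = 'z'
  'z' (pos 25) + 13 = pos 12 = 'm'
  'r' (pos 17) + 13 = pos 4 = 'e'
Result: pzme

pzme


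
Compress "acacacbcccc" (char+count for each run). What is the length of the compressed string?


Input: acacacbcccc
Runs:
  'a' x 1 => "a1"
  'c' x 1 => "c1"
  'a' x 1 => "a1"
  'c' x 1 => "c1"
  'a' x 1 => "a1"
  'c' x 1 => "c1"
  'b' x 1 => "b1"
  'c' x 4 => "c4"
Compressed: "a1c1a1c1a1c1b1c4"
Compressed length: 16

16


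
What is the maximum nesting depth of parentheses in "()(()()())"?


Input: "()(()()())"
Tracking depth:
  Position 0 '(': depth becomes 1
  Position 1 ')': depth becomes 0
  Position 2 '(': depth becomes 1
  Position 3 '(': depth becomes 2
  Position 4 ')': depth becomes 1
  Position 5 '(': depth becomes 2
  Position 6 ')': depth becomes 1
  Position 7 '(': depth becomes 2
  Position 8 ')': depth becomes 1
  Position 9 ')': depth becomes 0
Maximum depth reached: 2

2


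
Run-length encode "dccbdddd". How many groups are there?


Input: dccbdddd
Scanning for consecutive runs:
  Group 1: 'd' x 1 (positions 0-0)
  Group 2: 'c' x 2 (positions 1-2)
  Group 3: 'b' x 1 (positions 3-3)
  Group 4: 'd' x 4 (positions 4-7)
Total groups: 4

4


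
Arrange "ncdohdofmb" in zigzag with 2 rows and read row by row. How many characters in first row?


Zigzag "ncdohdofmb" into 2 rows:
Placing characters:
  'n' => row 0
  'c' => row 1
  'd' => row 0
  'o' => row 1
  'h' => row 0
  'd' => row 1
  'o' => row 0
  'f' => row 1
  'm' => row 0
  'b' => row 1
Rows:
  Row 0: "ndhom"
  Row 1: "codfb"
First row length: 5

5


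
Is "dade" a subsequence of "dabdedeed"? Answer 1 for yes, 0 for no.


Check if "dade" is a subsequence of "dabdedeed"
Greedy scan:
  Position 0 ('d'): matches sub[0] = 'd'
  Position 1 ('a'): matches sub[1] = 'a'
  Position 2 ('b'): no match needed
  Position 3 ('d'): matches sub[2] = 'd'
  Position 4 ('e'): matches sub[3] = 'e'
  Position 5 ('d'): no match needed
  Position 6 ('e'): no match needed
  Position 7 ('e'): no match needed
  Position 8 ('d'): no match needed
All 4 characters matched => is a subsequence

1


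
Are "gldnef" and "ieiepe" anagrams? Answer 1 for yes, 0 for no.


Strings: "gldnef", "ieiepe"
Sorted first:  defgln
Sorted second: eeeiip
Differ at position 0: 'd' vs 'e' => not anagrams

0


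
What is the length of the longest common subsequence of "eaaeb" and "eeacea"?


LCS of "eaaeb" and "eeacea"
DP table:
           e    e    a    c    e    a
      0    0    0    0    0    0    0
  e   0    1    1    1    1    1    1
  a   0    1    1    2    2    2    2
  a   0    1    1    2    2    2    3
  e   0    1    2    2    2    3    3
  b   0    1    2    2    2    3    3
LCS length = dp[5][6] = 3

3


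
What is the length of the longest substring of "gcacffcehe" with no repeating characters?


Input: "gcacffcehe"
Sliding window (track last position of each char):
  Position 0 ('g'): window [0,0] length 1 -- new best
  Position 1 ('c'): window [0,1] length 2 -- new best
  Position 2 ('a'): window [0,2] length 3 -- new best
  Position 3 ('c'): repeat (last at 1), move window start to 2
  Position 3 ('c'): window [2,3] length 2
  Position 4 ('f'): window [2,4] length 3
  Position 5 ('f'): repeat (last at 4), move window start to 5
  Position 5 ('f'): window [5,5] length 1
  Position 6 ('c'): window [5,6] length 2
  Position 7 ('e'): window [5,7] length 3
  Position 8 ('h'): window [5,8] length 4 -- new best
  Position 9 ('e'): repeat (last at 7), move window start to 8
  Position 9 ('e'): window [8,9] length 2
Longest substring with no repeats: "fceh" with length 4

4


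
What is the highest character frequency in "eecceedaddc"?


Input: eecceedaddc
Character counts:
  'a': 1
  'c': 3
  'd': 3
  'e': 4
Maximum frequency: 4

4


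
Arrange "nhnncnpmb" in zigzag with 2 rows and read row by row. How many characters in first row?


Zigzag "nhnncnpmb" into 2 rows:
Placing characters:
  'n' => row 0
  'h' => row 1
  'n' => row 0
  'n' => row 1
  'c' => row 0
  'n' => row 1
  'p' => row 0
  'm' => row 1
  'b' => row 0
Rows:
  Row 0: "nncpb"
  Row 1: "hnnm"
First row length: 5

5


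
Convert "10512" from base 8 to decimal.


Input: "10512" in base 8
Positional expansion:
  Digit '1' (value 1) x 8^4 = 4096
  Digit '0' (value 0) x 8^3 = 0
  Digit '5' (value 5) x 8^2 = 320
  Digit '1' (value 1) x 8^1 = 8
  Digit '2' (value 2) x 8^0 = 2
Sum = 4426

4426


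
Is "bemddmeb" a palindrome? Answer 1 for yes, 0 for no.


Input: bemddmeb
Reversed: bemddmeb
  Compare pos 0 ('b') with pos 7 ('b'): match
  Compare pos 1 ('e') with pos 6 ('e'): match
  Compare pos 2 ('m') with pos 5 ('m'): match
  Compare pos 3 ('d') with pos 4 ('d'): match
Result: palindrome

1


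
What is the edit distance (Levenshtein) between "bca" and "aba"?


Computing edit distance: "bca" -> "aba"
DP table:
           a    b    a
      0    1    2    3
  b   1    1    1    2
  c   2    2    2    2
  a   3    2    3    2
Edit distance = dp[3][3] = 2

2


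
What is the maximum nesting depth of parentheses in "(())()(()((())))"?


Input: "(())()(()((())))"
Tracking depth:
  Position 0 '(': depth becomes 1
  Position 1 '(': depth becomes 2
  Position 2 ')': depth becomes 1
  Position 3 ')': depth becomes 0
  Position 4 '(': depth becomes 1
  Position 5 ')': depth becomes 0
  Position 6 '(': depth becomes 1
  Position 7 '(': depth becomes 2
  Position 8 ')': depth becomes 1
  Position 9 '(': depth becomes 2
  Position 10 '(': depth becomes 3
  Position 11 '(': depth becomes 4
  Position 12 ')': depth becomes 3
  Position 13 ')': depth becomes 2
  Position 14 ')': depth becomes 1
  Position 15 ')': depth becomes 0
Maximum depth reached: 4

4


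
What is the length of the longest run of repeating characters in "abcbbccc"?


Input: "abcbbccc"
Scanning for longest run:
  Position 1 ('b'): new char, reset run to 1
  Position 2 ('c'): new char, reset run to 1
  Position 3 ('b'): new char, reset run to 1
  Position 4 ('b'): continues run of 'b', length=2
  Position 5 ('c'): new char, reset run to 1
  Position 6 ('c'): continues run of 'c', length=2
  Position 7 ('c'): continues run of 'c', length=3
Longest run: 'c' with length 3

3


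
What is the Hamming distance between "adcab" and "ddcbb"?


Comparing "adcab" and "ddcbb" position by position:
  Position 0: 'a' vs 'd' => differ
  Position 1: 'd' vs 'd' => same
  Position 2: 'c' vs 'c' => same
  Position 3: 'a' vs 'b' => differ
  Position 4: 'b' vs 'b' => same
Total differences (Hamming distance): 2

2


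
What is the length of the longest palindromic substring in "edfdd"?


Input: "edfdd"
Checking substrings for palindromes:
  [1:4] "dfd" (len 3) => palindrome
  [3:5] "dd" (len 2) => palindrome
Longest palindromic substring: "dfd" with length 3

3


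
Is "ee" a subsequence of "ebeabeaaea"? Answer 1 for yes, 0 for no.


Check if "ee" is a subsequence of "ebeabeaaea"
Greedy scan:
  Position 0 ('e'): matches sub[0] = 'e'
  Position 1 ('b'): no match needed
  Position 2 ('e'): matches sub[1] = 'e'
  Position 3 ('a'): no match needed
  Position 4 ('b'): no match needed
  Position 5 ('e'): no match needed
  Position 6 ('a'): no match needed
  Position 7 ('a'): no match needed
  Position 8 ('e'): no match needed
  Position 9 ('a'): no match needed
All 2 characters matched => is a subsequence

1


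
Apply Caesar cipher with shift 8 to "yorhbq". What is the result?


Caesar cipher: shift "yorhbq" by 8
  'y' (pos 24) + 8 = pos 6 = 'g'
  'o' (pos 14) + 8 = pos 22 = 'w'
  'r' (pos 17) + 8 = pos 25 = 'z'
  'h' (pos 7) + 8 = pos 15 = 'p'
  'b' (pos 1) + 8 = pos 9 = 'j'
  'q' (pos 16) + 8 = pos 24 = 'y'
Result: gwzpjy

gwzpjy


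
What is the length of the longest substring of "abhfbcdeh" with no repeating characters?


Input: "abhfbcdeh"
Sliding window (track last position of each char):
  Position 0 ('a'): window [0,0] length 1 -- new best
  Position 1 ('b'): window [0,1] length 2 -- new best
  Position 2 ('h'): window [0,2] length 3 -- new best
  Position 3 ('f'): window [0,3] length 4 -- new best
  Position 4 ('b'): repeat (last at 1), move window start to 2
  Position 4 ('b'): window [2,4] length 3
  Position 5 ('c'): window [2,5] length 4
  Position 6 ('d'): window [2,6] length 5 -- new best
  Position 7 ('e'): window [2,7] length 6 -- new best
  Position 8 ('h'): repeat (last at 2), move window start to 3
  Position 8 ('h'): window [3,8] length 6
Longest substring with no repeats: "hfbcde" with length 6

6


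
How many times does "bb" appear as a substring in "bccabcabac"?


Searching for "bb" in "bccabcabac"
Scanning each position:
  Position 0: "bc" => no
  Position 1: "cc" => no
  Position 2: "ca" => no
  Position 3: "ab" => no
  Position 4: "bc" => no
  Position 5: "ca" => no
  Position 6: "ab" => no
  Position 7: "ba" => no
  Position 8: "ac" => no
Total occurrences: 0

0


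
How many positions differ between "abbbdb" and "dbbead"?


Comparing "abbbdb" and "dbbead" position by position:
  Position 0: 'a' vs 'd' => DIFFER
  Position 1: 'b' vs 'b' => same
  Position 2: 'b' vs 'b' => same
  Position 3: 'b' vs 'e' => DIFFER
  Position 4: 'd' vs 'a' => DIFFER
  Position 5: 'b' vs 'd' => DIFFER
Positions that differ: 4

4


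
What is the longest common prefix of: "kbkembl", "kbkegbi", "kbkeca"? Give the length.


Words: kbkembl, kbkegbi, kbkeca
  Position 0: all 'k' => match
  Position 1: all 'b' => match
  Position 2: all 'k' => match
  Position 3: all 'e' => match
  Position 4: ('m', 'g', 'c') => mismatch, stop
LCP = "kbke" (length 4)

4


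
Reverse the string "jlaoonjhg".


Input: jlaoonjhg
Reading characters right to left:
  Position 8: 'g'
  Position 7: 'h'
  Position 6: 'j'
  Position 5: 'n'
  Position 4: 'o'
  Position 3: 'o'
  Position 2: 'a'
  Position 1: 'l'
  Position 0: 'j'
Reversed: ghjnooalj

ghjnooalj


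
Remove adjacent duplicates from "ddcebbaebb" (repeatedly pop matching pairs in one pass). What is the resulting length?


Input: ddcebbaebb
Stack-based adjacent duplicate removal:
  Read 'd': push. Stack: d
  Read 'd': matches stack top 'd' => pop. Stack: (empty)
  Read 'c': push. Stack: c
  Read 'e': push. Stack: ce
  Read 'b': push. Stack: ceb
  Read 'b': matches stack top 'b' => pop. Stack: ce
  Read 'a': push. Stack: cea
  Read 'e': push. Stack: ceae
  Read 'b': push. Stack: ceaeb
  Read 'b': matches stack top 'b' => pop. Stack: ceae
Final stack: "ceae" (length 4)

4


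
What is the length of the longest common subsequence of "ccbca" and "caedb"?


LCS of "ccbca" and "caedb"
DP table:
           c    a    e    d    b
      0    0    0    0    0    0
  c   0    1    1    1    1    1
  c   0    1    1    1    1    1
  b   0    1    1    1    1    2
  c   0    1    1    1    1    2
  a   0    1    2    2    2    2
LCS length = dp[5][5] = 2

2


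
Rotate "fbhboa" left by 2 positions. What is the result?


Input: "fbhboa", rotate left by 2
First 2 characters: "fb"
Remaining characters: "hboa"
Concatenate remaining + first: "hboa" + "fb" = "hboafb"

hboafb


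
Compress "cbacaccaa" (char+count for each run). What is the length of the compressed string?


Input: cbacaccaa
Runs:
  'c' x 1 => "c1"
  'b' x 1 => "b1"
  'a' x 1 => "a1"
  'c' x 1 => "c1"
  'a' x 1 => "a1"
  'c' x 2 => "c2"
  'a' x 2 => "a2"
Compressed: "c1b1a1c1a1c2a2"
Compressed length: 14

14


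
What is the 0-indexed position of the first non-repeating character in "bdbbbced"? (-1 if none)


Input: bdbbbced
Character frequencies:
  'b': 4
  'c': 1
  'd': 2
  'e': 1
Scanning left to right for freq == 1:
  Position 0 ('b'): freq=4, skip
  Position 1 ('d'): freq=2, skip
  Position 2 ('b'): freq=4, skip
  Position 3 ('b'): freq=4, skip
  Position 4 ('b'): freq=4, skip
  Position 5 ('c'): unique! => answer = 5

5


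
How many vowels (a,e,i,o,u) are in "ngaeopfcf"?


Input: ngaeopfcf
Checking each character:
  'n' at position 0: consonant
  'g' at position 1: consonant
  'a' at position 2: vowel (running total: 1)
  'e' at position 3: vowel (running total: 2)
  'o' at position 4: vowel (running total: 3)
  'p' at position 5: consonant
  'f' at position 6: consonant
  'c' at position 7: consonant
  'f' at position 8: consonant
Total vowels: 3

3


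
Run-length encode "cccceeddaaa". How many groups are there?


Input: cccceeddaaa
Scanning for consecutive runs:
  Group 1: 'c' x 4 (positions 0-3)
  Group 2: 'e' x 2 (positions 4-5)
  Group 3: 'd' x 2 (positions 6-7)
  Group 4: 'a' x 3 (positions 8-10)
Total groups: 4

4


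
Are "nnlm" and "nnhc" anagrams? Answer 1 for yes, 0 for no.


Strings: "nnlm", "nnhc"
Sorted first:  lmnn
Sorted second: chnn
Differ at position 0: 'l' vs 'c' => not anagrams

0


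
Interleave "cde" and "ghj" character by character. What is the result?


Interleaving "cde" and "ghj":
  Position 0: 'c' from first, 'g' from second => "cg"
  Position 1: 'd' from first, 'h' from second => "dh"
  Position 2: 'e' from first, 'j' from second => "ej"
Result: cgdhej

cgdhej


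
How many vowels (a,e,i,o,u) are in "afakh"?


Input: afakh
Checking each character:
  'a' at position 0: vowel (running total: 1)
  'f' at position 1: consonant
  'a' at position 2: vowel (running total: 2)
  'k' at position 3: consonant
  'h' at position 4: consonant
Total vowels: 2

2


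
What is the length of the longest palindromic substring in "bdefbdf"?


Input: "bdefbdf"
Checking substrings for palindromes:
  No multi-char palindromic substrings found
Longest palindromic substring: "b" with length 1

1


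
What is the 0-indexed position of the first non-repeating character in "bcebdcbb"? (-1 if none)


Input: bcebdcbb
Character frequencies:
  'b': 4
  'c': 2
  'd': 1
  'e': 1
Scanning left to right for freq == 1:
  Position 0 ('b'): freq=4, skip
  Position 1 ('c'): freq=2, skip
  Position 2 ('e'): unique! => answer = 2

2


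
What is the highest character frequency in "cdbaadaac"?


Input: cdbaadaac
Character counts:
  'a': 4
  'b': 1
  'c': 2
  'd': 2
Maximum frequency: 4

4


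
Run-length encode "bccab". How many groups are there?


Input: bccab
Scanning for consecutive runs:
  Group 1: 'b' x 1 (positions 0-0)
  Group 2: 'c' x 2 (positions 1-2)
  Group 3: 'a' x 1 (positions 3-3)
  Group 4: 'b' x 1 (positions 4-4)
Total groups: 4

4


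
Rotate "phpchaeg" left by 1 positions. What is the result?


Input: "phpchaeg", rotate left by 1
First 1 characters: "p"
Remaining characters: "hpchaeg"
Concatenate remaining + first: "hpchaeg" + "p" = "hpchaegp"

hpchaegp


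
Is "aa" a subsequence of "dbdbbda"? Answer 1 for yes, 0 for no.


Check if "aa" is a subsequence of "dbdbbda"
Greedy scan:
  Position 0 ('d'): no match needed
  Position 1 ('b'): no match needed
  Position 2 ('d'): no match needed
  Position 3 ('b'): no match needed
  Position 4 ('b'): no match needed
  Position 5 ('d'): no match needed
  Position 6 ('a'): matches sub[0] = 'a'
Only matched 1/2 characters => not a subsequence

0


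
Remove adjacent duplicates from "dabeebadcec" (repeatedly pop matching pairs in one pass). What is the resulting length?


Input: dabeebadcec
Stack-based adjacent duplicate removal:
  Read 'd': push. Stack: d
  Read 'a': push. Stack: da
  Read 'b': push. Stack: dab
  Read 'e': push. Stack: dabe
  Read 'e': matches stack top 'e' => pop. Stack: dab
  Read 'b': matches stack top 'b' => pop. Stack: da
  Read 'a': matches stack top 'a' => pop. Stack: d
  Read 'd': matches stack top 'd' => pop. Stack: (empty)
  Read 'c': push. Stack: c
  Read 'e': push. Stack: ce
  Read 'c': push. Stack: cec
Final stack: "cec" (length 3)

3


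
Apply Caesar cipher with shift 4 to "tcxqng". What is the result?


Caesar cipher: shift "tcxqng" by 4
  't' (pos 19) + 4 = pos 23 = 'x'
  'c' (pos 2) + 4 = pos 6 = 'g'
  'x' (pos 23) + 4 = pos 1 = 'b'
  'q' (pos 16) + 4 = pos 20 = 'u'
  'n' (pos 13) + 4 = pos 17 = 'r'
  'g' (pos 6) + 4 = pos 10 = 'k'
Result: xgburk

xgburk


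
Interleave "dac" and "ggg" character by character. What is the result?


Interleaving "dac" and "ggg":
  Position 0: 'd' from first, 'g' from second => "dg"
  Position 1: 'a' from first, 'g' from second => "ag"
  Position 2: 'c' from first, 'g' from second => "cg"
Result: dgagcg

dgagcg


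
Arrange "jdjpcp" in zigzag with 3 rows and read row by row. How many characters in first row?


Zigzag "jdjpcp" into 3 rows:
Placing characters:
  'j' => row 0
  'd' => row 1
  'j' => row 2
  'p' => row 1
  'c' => row 0
  'p' => row 1
Rows:
  Row 0: "jc"
  Row 1: "dpp"
  Row 2: "j"
First row length: 2

2


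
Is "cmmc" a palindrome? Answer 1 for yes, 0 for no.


Input: cmmc
Reversed: cmmc
  Compare pos 0 ('c') with pos 3 ('c'): match
  Compare pos 1 ('m') with pos 2 ('m'): match
Result: palindrome

1


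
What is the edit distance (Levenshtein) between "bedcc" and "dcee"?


Computing edit distance: "bedcc" -> "dcee"
DP table:
           d    c    e    e
      0    1    2    3    4
  b   1    1    2    3    4
  e   2    2    2    2    3
  d   3    2    3    3    3
  c   4    3    2    3    4
  c   5    4    3    3    4
Edit distance = dp[5][4] = 4

4


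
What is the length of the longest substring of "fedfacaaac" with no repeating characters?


Input: "fedfacaaac"
Sliding window (track last position of each char):
  Position 0 ('f'): window [0,0] length 1 -- new best
  Position 1 ('e'): window [0,1] length 2 -- new best
  Position 2 ('d'): window [0,2] length 3 -- new best
  Position 3 ('f'): repeat (last at 0), move window start to 1
  Position 3 ('f'): window [1,3] length 3
  Position 4 ('a'): window [1,4] length 4 -- new best
  Position 5 ('c'): window [1,5] length 5 -- new best
  Position 6 ('a'): repeat (last at 4), move window start to 5
  Position 6 ('a'): window [5,6] length 2
  Position 7 ('a'): repeat (last at 6), move window start to 7
  Position 7 ('a'): window [7,7] length 1
  Position 8 ('a'): repeat (last at 7), move window start to 8
  Position 8 ('a'): window [8,8] length 1
  Position 9 ('c'): window [8,9] length 2
Longest substring with no repeats: "edfac" with length 5

5


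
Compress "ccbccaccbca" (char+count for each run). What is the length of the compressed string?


Input: ccbccaccbca
Runs:
  'c' x 2 => "c2"
  'b' x 1 => "b1"
  'c' x 2 => "c2"
  'a' x 1 => "a1"
  'c' x 2 => "c2"
  'b' x 1 => "b1"
  'c' x 1 => "c1"
  'a' x 1 => "a1"
Compressed: "c2b1c2a1c2b1c1a1"
Compressed length: 16

16


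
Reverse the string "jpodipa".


Input: jpodipa
Reading characters right to left:
  Position 6: 'a'
  Position 5: 'p'
  Position 4: 'i'
  Position 3: 'd'
  Position 2: 'o'
  Position 1: 'p'
  Position 0: 'j'
Reversed: apidopj

apidopj


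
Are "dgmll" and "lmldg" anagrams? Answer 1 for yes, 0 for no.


Strings: "dgmll", "lmldg"
Sorted first:  dgllm
Sorted second: dgllm
Sorted forms match => anagrams

1


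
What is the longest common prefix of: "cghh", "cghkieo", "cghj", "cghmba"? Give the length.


Words: cghh, cghkieo, cghj, cghmba
  Position 0: all 'c' => match
  Position 1: all 'g' => match
  Position 2: all 'h' => match
  Position 3: ('h', 'k', 'j', 'm') => mismatch, stop
LCP = "cgh" (length 3)

3


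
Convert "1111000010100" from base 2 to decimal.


Input: "1111000010100" in base 2
Positional expansion:
  Digit '1' (value 1) x 2^12 = 4096
  Digit '1' (value 1) x 2^11 = 2048
  Digit '1' (value 1) x 2^10 = 1024
  Digit '1' (value 1) x 2^9 = 512
  Digit '0' (value 0) x 2^8 = 0
  Digit '0' (value 0) x 2^7 = 0
  Digit '0' (value 0) x 2^6 = 0
  Digit '0' (value 0) x 2^5 = 0
  Digit '1' (value 1) x 2^4 = 16
  Digit '0' (value 0) x 2^3 = 0
  Digit '1' (value 1) x 2^2 = 4
  Digit '0' (value 0) x 2^1 = 0
  Digit '0' (value 0) x 2^0 = 0
Sum = 7700

7700


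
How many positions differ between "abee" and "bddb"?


Comparing "abee" and "bddb" position by position:
  Position 0: 'a' vs 'b' => DIFFER
  Position 1: 'b' vs 'd' => DIFFER
  Position 2: 'e' vs 'd' => DIFFER
  Position 3: 'e' vs 'b' => DIFFER
Positions that differ: 4

4


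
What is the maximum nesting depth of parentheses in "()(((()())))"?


Input: "()(((()())))"
Tracking depth:
  Position 0 '(': depth becomes 1
  Position 1 ')': depth becomes 0
  Position 2 '(': depth becomes 1
  Position 3 '(': depth becomes 2
  Position 4 '(': depth becomes 3
  Position 5 '(': depth becomes 4
  Position 6 ')': depth becomes 3
  Position 7 '(': depth becomes 4
  Position 8 ')': depth becomes 3
  Position 9 ')': depth becomes 2
  Position 10 ')': depth becomes 1
  Position 11 ')': depth becomes 0
Maximum depth reached: 4

4


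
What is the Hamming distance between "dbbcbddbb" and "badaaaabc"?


Comparing "dbbcbddbb" and "badaaaabc" position by position:
  Position 0: 'd' vs 'b' => differ
  Position 1: 'b' vs 'a' => differ
  Position 2: 'b' vs 'd' => differ
  Position 3: 'c' vs 'a' => differ
  Position 4: 'b' vs 'a' => differ
  Position 5: 'd' vs 'a' => differ
  Position 6: 'd' vs 'a' => differ
  Position 7: 'b' vs 'b' => same
  Position 8: 'b' vs 'c' => differ
Total differences (Hamming distance): 8

8


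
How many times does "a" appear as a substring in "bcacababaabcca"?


Searching for "a" in "bcacababaabcca"
Scanning each position:
  Position 0: "b" => no
  Position 1: "c" => no
  Position 2: "a" => MATCH
  Position 3: "c" => no
  Position 4: "a" => MATCH
  Position 5: "b" => no
  Position 6: "a" => MATCH
  Position 7: "b" => no
  Position 8: "a" => MATCH
  Position 9: "a" => MATCH
  Position 10: "b" => no
  Position 11: "c" => no
  Position 12: "c" => no
  Position 13: "a" => MATCH
Total occurrences: 6

6


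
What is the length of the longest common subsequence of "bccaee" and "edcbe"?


LCS of "bccaee" and "edcbe"
DP table:
           e    d    c    b    e
      0    0    0    0    0    0
  b   0    0    0    0    1    1
  c   0    0    0    1    1    1
  c   0    0    0    1    1    1
  a   0    0    0    1    1    1
  e   0    1    1    1    1    2
  e   0    1    1    1    1    2
LCS length = dp[6][5] = 2

2


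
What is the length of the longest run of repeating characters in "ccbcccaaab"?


Input: "ccbcccaaab"
Scanning for longest run:
  Position 1 ('c'): continues run of 'c', length=2
  Position 2 ('b'): new char, reset run to 1
  Position 3 ('c'): new char, reset run to 1
  Position 4 ('c'): continues run of 'c', length=2
  Position 5 ('c'): continues run of 'c', length=3
  Position 6 ('a'): new char, reset run to 1
  Position 7 ('a'): continues run of 'a', length=2
  Position 8 ('a'): continues run of 'a', length=3
  Position 9 ('b'): new char, reset run to 1
Longest run: 'c' with length 3

3


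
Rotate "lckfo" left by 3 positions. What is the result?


Input: "lckfo", rotate left by 3
First 3 characters: "lck"
Remaining characters: "fo"
Concatenate remaining + first: "fo" + "lck" = "folck"

folck


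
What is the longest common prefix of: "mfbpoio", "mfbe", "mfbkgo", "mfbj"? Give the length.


Words: mfbpoio, mfbe, mfbkgo, mfbj
  Position 0: all 'm' => match
  Position 1: all 'f' => match
  Position 2: all 'b' => match
  Position 3: ('p', 'e', 'k', 'j') => mismatch, stop
LCP = "mfb" (length 3)

3


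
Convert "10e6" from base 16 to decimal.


Input: "10e6" in base 16
Positional expansion:
  Digit '1' (value 1) x 16^3 = 4096
  Digit '0' (value 0) x 16^2 = 0
  Digit 'e' (value 14) x 16^1 = 224
  Digit '6' (value 6) x 16^0 = 6
Sum = 4326

4326


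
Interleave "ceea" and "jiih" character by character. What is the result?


Interleaving "ceea" and "jiih":
  Position 0: 'c' from first, 'j' from second => "cj"
  Position 1: 'e' from first, 'i' from second => "ei"
  Position 2: 'e' from first, 'i' from second => "ei"
  Position 3: 'a' from first, 'h' from second => "ah"
Result: cjeieiah

cjeieiah


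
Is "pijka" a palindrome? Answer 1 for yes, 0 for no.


Input: pijka
Reversed: akjip
  Compare pos 0 ('p') with pos 4 ('a'): MISMATCH
  Compare pos 1 ('i') with pos 3 ('k'): MISMATCH
Result: not a palindrome

0


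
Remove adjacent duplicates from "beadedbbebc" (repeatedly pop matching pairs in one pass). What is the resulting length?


Input: beadedbbebc
Stack-based adjacent duplicate removal:
  Read 'b': push. Stack: b
  Read 'e': push. Stack: be
  Read 'a': push. Stack: bea
  Read 'd': push. Stack: bead
  Read 'e': push. Stack: beade
  Read 'd': push. Stack: beaded
  Read 'b': push. Stack: beadedb
  Read 'b': matches stack top 'b' => pop. Stack: beaded
  Read 'e': push. Stack: beadede
  Read 'b': push. Stack: beadedeb
  Read 'c': push. Stack: beadedebc
Final stack: "beadedebc" (length 9)

9


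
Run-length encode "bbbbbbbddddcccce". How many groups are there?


Input: bbbbbbbddddcccce
Scanning for consecutive runs:
  Group 1: 'b' x 7 (positions 0-6)
  Group 2: 'd' x 4 (positions 7-10)
  Group 3: 'c' x 4 (positions 11-14)
  Group 4: 'e' x 1 (positions 15-15)
Total groups: 4

4


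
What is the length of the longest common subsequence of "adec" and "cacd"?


LCS of "adec" and "cacd"
DP table:
           c    a    c    d
      0    0    0    0    0
  a   0    0    1    1    1
  d   0    0    1    1    2
  e   0    0    1    1    2
  c   0    1    1    2    2
LCS length = dp[4][4] = 2

2


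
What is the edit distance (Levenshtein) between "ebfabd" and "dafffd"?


Computing edit distance: "ebfabd" -> "dafffd"
DP table:
           d    a    f    f    f    d
      0    1    2    3    4    5    6
  e   1    1    2    3    4    5    6
  b   2    2    2    3    4    5    6
  f   3    3    3    2    3    4    5
  a   4    4    3    3    3    4    5
  b   5    5    4    4    4    4    5
  d   6    5    5    5    5    5    4
Edit distance = dp[6][6] = 4

4


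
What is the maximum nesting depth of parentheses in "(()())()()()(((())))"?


Input: "(()())()()()(((())))"
Tracking depth:
  Position 0 '(': depth becomes 1
  Position 1 '(': depth becomes 2
  Position 2 ')': depth becomes 1
  Position 3 '(': depth becomes 2
  Position 4 ')': depth becomes 1
  Position 5 ')': depth becomes 0
  Position 6 '(': depth becomes 1
  Position 7 ')': depth becomes 0
  Position 8 '(': depth becomes 1
  Position 9 ')': depth becomes 0
  Position 10 '(': depth becomes 1
  Position 11 ')': depth becomes 0
  Position 12 '(': depth becomes 1
  Position 13 '(': depth becomes 2
  Position 14 '(': depth becomes 3
  Position 15 '(': depth becomes 4
  Position 16 ')': depth becomes 3
  Position 17 ')': depth becomes 2
  Position 18 ')': depth becomes 1
  Position 19 ')': depth becomes 0
Maximum depth reached: 4

4


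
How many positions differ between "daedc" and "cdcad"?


Comparing "daedc" and "cdcad" position by position:
  Position 0: 'd' vs 'c' => DIFFER
  Position 1: 'a' vs 'd' => DIFFER
  Position 2: 'e' vs 'c' => DIFFER
  Position 3: 'd' vs 'a' => DIFFER
  Position 4: 'c' vs 'd' => DIFFER
Positions that differ: 5

5


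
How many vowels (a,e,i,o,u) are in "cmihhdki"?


Input: cmihhdki
Checking each character:
  'c' at position 0: consonant
  'm' at position 1: consonant
  'i' at position 2: vowel (running total: 1)
  'h' at position 3: consonant
  'h' at position 4: consonant
  'd' at position 5: consonant
  'k' at position 6: consonant
  'i' at position 7: vowel (running total: 2)
Total vowels: 2

2


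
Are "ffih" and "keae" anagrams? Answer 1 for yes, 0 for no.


Strings: "ffih", "keae"
Sorted first:  ffhi
Sorted second: aeek
Differ at position 0: 'f' vs 'a' => not anagrams

0


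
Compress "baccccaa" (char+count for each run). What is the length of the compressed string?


Input: baccccaa
Runs:
  'b' x 1 => "b1"
  'a' x 1 => "a1"
  'c' x 4 => "c4"
  'a' x 2 => "a2"
Compressed: "b1a1c4a2"
Compressed length: 8

8


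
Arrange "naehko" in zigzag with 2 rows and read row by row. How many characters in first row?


Zigzag "naehko" into 2 rows:
Placing characters:
  'n' => row 0
  'a' => row 1
  'e' => row 0
  'h' => row 1
  'k' => row 0
  'o' => row 1
Rows:
  Row 0: "nek"
  Row 1: "aho"
First row length: 3

3


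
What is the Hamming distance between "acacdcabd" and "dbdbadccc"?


Comparing "acacdcabd" and "dbdbadccc" position by position:
  Position 0: 'a' vs 'd' => differ
  Position 1: 'c' vs 'b' => differ
  Position 2: 'a' vs 'd' => differ
  Position 3: 'c' vs 'b' => differ
  Position 4: 'd' vs 'a' => differ
  Position 5: 'c' vs 'd' => differ
  Position 6: 'a' vs 'c' => differ
  Position 7: 'b' vs 'c' => differ
  Position 8: 'd' vs 'c' => differ
Total differences (Hamming distance): 9

9


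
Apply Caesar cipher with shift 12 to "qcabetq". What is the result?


Caesar cipher: shift "qcabetq" by 12
  'q' (pos 16) + 12 = pos 2 = 'c'
  'c' (pos 2) + 12 = pos 14 = 'o'
  'a' (pos 0) + 12 = pos 12 = 'm'
  'b' (pos 1) + 12 = pos 13 = 'n'
  'e' (pos 4) + 12 = pos 16 = 'q'
  't' (pos 19) + 12 = pos 5 = 'f'
  'q' (pos 16) + 12 = pos 2 = 'c'
Result: comnqfc

comnqfc


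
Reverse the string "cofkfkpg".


Input: cofkfkpg
Reading characters right to left:
  Position 7: 'g'
  Position 6: 'p'
  Position 5: 'k'
  Position 4: 'f'
  Position 3: 'k'
  Position 2: 'f'
  Position 1: 'o'
  Position 0: 'c'
Reversed: gpkfkfoc

gpkfkfoc


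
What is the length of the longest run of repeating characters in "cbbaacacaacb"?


Input: "cbbaacacaacb"
Scanning for longest run:
  Position 1 ('b'): new char, reset run to 1
  Position 2 ('b'): continues run of 'b', length=2
  Position 3 ('a'): new char, reset run to 1
  Position 4 ('a'): continues run of 'a', length=2
  Position 5 ('c'): new char, reset run to 1
  Position 6 ('a'): new char, reset run to 1
  Position 7 ('c'): new char, reset run to 1
  Position 8 ('a'): new char, reset run to 1
  Position 9 ('a'): continues run of 'a', length=2
  Position 10 ('c'): new char, reset run to 1
  Position 11 ('b'): new char, reset run to 1
Longest run: 'b' with length 2

2


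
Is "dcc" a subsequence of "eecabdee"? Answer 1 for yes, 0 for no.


Check if "dcc" is a subsequence of "eecabdee"
Greedy scan:
  Position 0 ('e'): no match needed
  Position 1 ('e'): no match needed
  Position 2 ('c'): no match needed
  Position 3 ('a'): no match needed
  Position 4 ('b'): no match needed
  Position 5 ('d'): matches sub[0] = 'd'
  Position 6 ('e'): no match needed
  Position 7 ('e'): no match needed
Only matched 1/3 characters => not a subsequence

0


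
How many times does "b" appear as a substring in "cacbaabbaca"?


Searching for "b" in "cacbaabbaca"
Scanning each position:
  Position 0: "c" => no
  Position 1: "a" => no
  Position 2: "c" => no
  Position 3: "b" => MATCH
  Position 4: "a" => no
  Position 5: "a" => no
  Position 6: "b" => MATCH
  Position 7: "b" => MATCH
  Position 8: "a" => no
  Position 9: "c" => no
  Position 10: "a" => no
Total occurrences: 3

3
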